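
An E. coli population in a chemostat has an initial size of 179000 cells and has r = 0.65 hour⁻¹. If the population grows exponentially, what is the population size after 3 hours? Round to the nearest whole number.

N(t) = N₀·e^(rt) = 179000 × e^(0.65×3) = 179000 × e^1.95.
e^1.95 ≈ 7.0287, so N ≈ 179000 × 7.0287 = 1.258135×10^6.

1258135 cells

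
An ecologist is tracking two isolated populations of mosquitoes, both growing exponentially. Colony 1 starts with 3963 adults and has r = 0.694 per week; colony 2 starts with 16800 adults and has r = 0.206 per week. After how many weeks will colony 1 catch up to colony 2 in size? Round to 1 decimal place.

Set 3963·e^(0.694t) = 16800·e^(0.206t).
e^((0.694 − 0.206)t) = 16800/3963 → e^(0.488·t) = 4.2392.
0.488·t = ln(4.2392) = 1.4444, so t = 1.4444/0.488 = 2.9598.

3.0 weeks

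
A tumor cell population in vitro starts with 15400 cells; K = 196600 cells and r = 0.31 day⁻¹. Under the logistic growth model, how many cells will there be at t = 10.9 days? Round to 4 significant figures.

140300 cells

A = (K − N₀)/N₀ = (196600 − 15400)/15400 = 11.766.
N(t) = K/(1 + A·e^(−rt)) = 196600/(1 + 11.766×e^(−0.31×10.9)).
e^(−3.379) = 0.034082; denominator = 1 + 11.766×0.034082 = 1.401.
N = 196600/1.401 = 140327.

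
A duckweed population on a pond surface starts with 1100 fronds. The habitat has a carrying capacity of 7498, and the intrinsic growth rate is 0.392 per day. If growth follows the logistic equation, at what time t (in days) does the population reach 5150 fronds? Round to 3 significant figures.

6.50 days

A = (K − N₀)/N₀ = (7498 − 1100)/1100 = 5.8164.
Solve 7498/(1 + 5.8164·e^(−0.392t)) = 5150: 1 + 5.8164·e^(−0.392t) = 1.4559, so e^(−0.392t) = 0.0783861.
−0.392·t = ln(0.0783861) = -2.5461, so t = 2.5461/0.392 = 6.4952.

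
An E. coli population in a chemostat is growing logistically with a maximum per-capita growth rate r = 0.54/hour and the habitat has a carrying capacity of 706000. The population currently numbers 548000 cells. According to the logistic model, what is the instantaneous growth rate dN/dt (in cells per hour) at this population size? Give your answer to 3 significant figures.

66200 cells per hour

dN/dt = rN(1 − N/K) = 0.54 × 548000 × (1 − 548000/706000).
1 − 548000/706000 = 0.2238; dN/dt = 0.54 × 548000 × 0.2238 = 66226.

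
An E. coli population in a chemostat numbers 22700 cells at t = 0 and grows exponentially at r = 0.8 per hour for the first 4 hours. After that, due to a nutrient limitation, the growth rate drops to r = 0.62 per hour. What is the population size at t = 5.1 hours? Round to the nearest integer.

1101430 cells

Phase 1: N(4) = 22700·e^(0.8×4) = 22700·e^3.2 = 556888.
Phase 2 runs for 5.1 − 4 = 1.1 hours at r = 0.62.
N(5.1) = 556888·e^(0.62×1.1) = 556888·e^0.682 = 1.10143×10^6.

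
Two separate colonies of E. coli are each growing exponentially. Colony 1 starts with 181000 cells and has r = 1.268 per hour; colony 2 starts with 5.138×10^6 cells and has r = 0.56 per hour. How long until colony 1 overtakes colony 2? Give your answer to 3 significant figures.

Set 181000·e^(1.268t) = 5.138×10^6·e^(0.56t).
e^((1.268 − 0.56)t) = 5.138×10^6/181000 → e^(0.708·t) = 28.387.
0.708·t = ln(28.387) = 3.3459, so t = 3.3459/0.708 = 4.7259.

4.73 hours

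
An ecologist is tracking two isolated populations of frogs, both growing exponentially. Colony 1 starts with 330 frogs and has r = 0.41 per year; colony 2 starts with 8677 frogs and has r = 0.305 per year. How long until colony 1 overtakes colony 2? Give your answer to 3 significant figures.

Set 330·e^(0.41t) = 8677·e^(0.305t).
e^((0.41 − 0.305)t) = 8677/330 → e^(0.105·t) = 26.294.
0.105·t = ln(26.294) = 3.2693, so t = 3.2693/0.105 = 31.137.

31.1 years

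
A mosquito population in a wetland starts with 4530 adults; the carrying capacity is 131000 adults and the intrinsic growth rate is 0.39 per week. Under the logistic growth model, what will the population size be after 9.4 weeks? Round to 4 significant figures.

A = (K − N₀)/N₀ = (131000 − 4530)/4530 = 27.918.
N(t) = K/(1 + A·e^(−rt)) = 131000/(1 + 27.918×e^(−0.39×9.4)).
e^(−3.666) = 0.025579; denominator = 1 + 27.918×0.025579 = 1.7141.
N = 131000/1.7141 = 76424.5.

76420 adults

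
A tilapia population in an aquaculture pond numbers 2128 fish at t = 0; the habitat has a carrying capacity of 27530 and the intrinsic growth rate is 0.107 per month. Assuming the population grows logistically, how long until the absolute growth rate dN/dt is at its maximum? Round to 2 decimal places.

Logistic growth is fastest at N = K/2 = 13765.
A = (K − N₀)/N₀ = 11.937. Set K/(1 + A·e^(−rt)) = K/2 → A·e^(−rt) = 1.
e^(−0.107t) = 1/11.937 = 0.0837729, so t = ln(11.937)/0.107 = 2.4796/0.107 = 23.174.

23.17 months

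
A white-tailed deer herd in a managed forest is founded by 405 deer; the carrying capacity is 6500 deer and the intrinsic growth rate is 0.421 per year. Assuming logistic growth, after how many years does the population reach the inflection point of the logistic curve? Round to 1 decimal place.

6.4 years

Logistic growth is fastest at N = K/2 = 3250.
A = (K − N₀)/N₀ = 15.049. Set K/(1 + A·e^(−rt)) = K/2 → A·e^(−rt) = 1.
e^(−0.421t) = 1/15.049 = 0.0664479, so t = ln(15.049)/0.421 = 2.7113/0.421 = 6.4402.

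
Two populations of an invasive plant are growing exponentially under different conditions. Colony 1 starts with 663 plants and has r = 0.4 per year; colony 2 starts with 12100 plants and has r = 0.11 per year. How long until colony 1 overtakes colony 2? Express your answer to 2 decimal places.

10.01 years

Set 663·e^(0.4t) = 12100·e^(0.11t).
e^((0.4 − 0.11)t) = 12100/663 → e^(0.29·t) = 18.25.
0.29·t = ln(18.25) = 2.9042, so t = 2.9042/0.29 = 10.014.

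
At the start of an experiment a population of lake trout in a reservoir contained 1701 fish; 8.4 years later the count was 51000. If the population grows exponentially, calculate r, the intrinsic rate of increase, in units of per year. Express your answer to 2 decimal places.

From N(t) = N₀·e^(rt): e^(r·8.4) = 51000/1701 = 29.982.
r·8.4 = ln(29.982) = 3.4006, so r = 3.4006/8.4 = 0.40483.

0.40 per year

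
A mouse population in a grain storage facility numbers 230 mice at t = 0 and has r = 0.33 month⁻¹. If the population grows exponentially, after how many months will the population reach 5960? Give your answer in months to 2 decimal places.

9.86 months

Set N₀·e^(rt) = 5960: e^(0.33·t) = 5960/230 = 25.913.
0.33·t = ln(25.913) = 3.2547, so t = 3.2547/0.33 = 9.8629.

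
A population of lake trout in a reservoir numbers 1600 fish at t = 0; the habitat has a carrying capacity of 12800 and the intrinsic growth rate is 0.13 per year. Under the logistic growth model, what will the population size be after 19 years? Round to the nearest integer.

8040 fish

A = (K − N₀)/N₀ = (12800 − 1600)/1600 = 7.
N(t) = K/(1 + A·e^(−rt)) = 12800/(1 + 7×e^(−0.13×19)).
e^(−2.47) = 0.084585; denominator = 1 + 7×0.084585 = 1.5921.
N = 12800/1.5921 = 8039.73.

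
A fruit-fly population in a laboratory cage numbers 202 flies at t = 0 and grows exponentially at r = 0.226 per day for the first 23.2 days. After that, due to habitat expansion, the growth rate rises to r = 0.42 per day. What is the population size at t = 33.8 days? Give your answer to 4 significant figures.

3280000 flies

Phase 1: N(23.2) = 202·e^(0.226×23.2) = 202·e^5.243 = 38233.5.
Phase 2 runs for 33.8 − 23.2 = 10.6 days at r = 0.42.
N(33.8) = 38233.5·e^(0.42×10.6) = 38233.5·e^4.452 = 3.280373×10^6.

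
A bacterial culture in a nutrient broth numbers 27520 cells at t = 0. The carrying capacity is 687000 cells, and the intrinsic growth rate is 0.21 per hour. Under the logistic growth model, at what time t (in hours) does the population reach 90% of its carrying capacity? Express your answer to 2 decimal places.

A = (K − N₀)/N₀ = (687000 − 27520)/27520 = 23.964.
Solve 687000/(1 + 23.964·e^(−0.21t)) = 618300: 1 + 23.964·e^(−0.21t) = 1.1111, so e^(−0.21t) = 0.00463665.
−0.21·t = ln(0.00463665) = -5.3738, so t = 5.3738/0.21 = 25.589.

25.59 hours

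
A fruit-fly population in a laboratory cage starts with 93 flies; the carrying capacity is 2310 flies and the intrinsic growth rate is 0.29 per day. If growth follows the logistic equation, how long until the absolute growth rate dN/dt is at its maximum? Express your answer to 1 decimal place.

10.9 days

Logistic growth is fastest at N = K/2 = 1155.
A = (K − N₀)/N₀ = 23.839. Set K/(1 + A·e^(−rt)) = K/2 → A·e^(−rt) = 1.
e^(−0.29t) = 1/23.839 = 0.0419486, so t = ln(23.839)/0.29 = 3.1713/0.29 = 10.936.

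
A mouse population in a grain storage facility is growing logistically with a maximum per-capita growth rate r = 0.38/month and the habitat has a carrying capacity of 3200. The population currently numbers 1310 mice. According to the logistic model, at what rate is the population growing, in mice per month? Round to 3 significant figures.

dN/dt = rN(1 − N/K) = 0.38 × 1310 × (1 − 1310/3200).
1 − 1310/3200 = 0.59062; dN/dt = 0.38 × 1310 × 0.59062 = 294.01.

294 mice per month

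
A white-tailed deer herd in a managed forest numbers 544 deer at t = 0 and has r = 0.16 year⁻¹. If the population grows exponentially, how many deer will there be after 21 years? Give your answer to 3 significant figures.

15700 deer

N(t) = N₀·e^(rt) = 544 × e^(0.16×21) = 544 × e^3.36.
e^3.36 ≈ 28.789, so N ≈ 544 × 28.789 = 15661.3.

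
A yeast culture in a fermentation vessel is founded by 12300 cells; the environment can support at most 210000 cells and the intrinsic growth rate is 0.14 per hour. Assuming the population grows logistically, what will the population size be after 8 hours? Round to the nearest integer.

A = (K − N₀)/N₀ = (210000 − 12300)/12300 = 16.073.
N(t) = K/(1 + A·e^(−rt)) = 210000/(1 + 16.073×e^(−0.14×8)).
e^(−1.12) = 0.32628; denominator = 1 + 16.073×0.32628 = 6.2444.
N = 210000/6.2444 = 33630.4.

33630 cells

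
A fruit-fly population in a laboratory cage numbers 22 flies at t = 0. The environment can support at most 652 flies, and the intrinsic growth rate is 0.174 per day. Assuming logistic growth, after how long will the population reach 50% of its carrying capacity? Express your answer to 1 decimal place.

A = (K − N₀)/N₀ = (652 − 22)/22 = 28.636.
Solve 652/(1 + 28.636·e^(−0.174t)) = 326: 1 + 28.636·e^(−0.174t) = 2, so e^(−0.174t) = 0.0349206.
−0.174·t = ln(0.0349206) = -3.3547, so t = 3.3547/0.174 = 19.28.

19.3 days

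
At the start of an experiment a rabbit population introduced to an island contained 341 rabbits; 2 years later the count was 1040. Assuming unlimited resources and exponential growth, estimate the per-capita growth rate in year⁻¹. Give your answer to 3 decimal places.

From N(t) = N₀·e^(rt): e^(r·2) = 1040/341 = 3.0499.
r·2 = ln(3.0499) = 1.1151, so r = 1.1151/2 = 0.55755.

0.558 per year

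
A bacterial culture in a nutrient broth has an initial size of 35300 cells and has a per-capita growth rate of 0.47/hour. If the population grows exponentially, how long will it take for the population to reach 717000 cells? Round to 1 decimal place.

6.4 hours

Set N₀·e^(rt) = 717000: e^(0.47·t) = 717000/35300 = 20.312.
0.47·t = ln(20.312) = 3.0112, so t = 3.0112/0.47 = 6.4068.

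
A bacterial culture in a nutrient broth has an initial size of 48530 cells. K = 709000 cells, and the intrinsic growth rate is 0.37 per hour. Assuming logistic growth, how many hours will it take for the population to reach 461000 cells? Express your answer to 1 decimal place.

A = (K − N₀)/N₀ = (709000 − 48530)/48530 = 13.61.
Solve 709000/(1 + 13.61·e^(−0.37t)) = 461000: 1 + 13.61·e^(−0.37t) = 1.538, so e^(−0.37t) = 0.0395283.
−0.37·t = ln(0.0395283) = -3.2307, so t = 3.2307/0.37 = 8.7317.

8.7 hours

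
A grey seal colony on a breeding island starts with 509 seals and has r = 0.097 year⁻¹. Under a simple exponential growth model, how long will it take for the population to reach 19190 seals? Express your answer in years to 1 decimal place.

Set N₀·e^(rt) = 19190: e^(0.097·t) = 19190/509 = 37.701.
0.097·t = ln(37.701) = 3.6297, so t = 3.6297/0.097 = 37.42.

37.4 years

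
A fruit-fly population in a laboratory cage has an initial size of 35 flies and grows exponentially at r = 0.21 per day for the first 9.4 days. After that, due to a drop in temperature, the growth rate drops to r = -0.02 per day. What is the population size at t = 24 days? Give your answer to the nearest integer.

Phase 1: N(9.4) = 35·e^(0.21×9.4) = 35·e^1.974 = 251.98.
Phase 2 runs for 24 − 9.4 = 14.6 days at r = -0.02.
N(24) = 251.98·e^(-0.02×14.6) = 251.98·e^-0.292 = 188.17.

188 flies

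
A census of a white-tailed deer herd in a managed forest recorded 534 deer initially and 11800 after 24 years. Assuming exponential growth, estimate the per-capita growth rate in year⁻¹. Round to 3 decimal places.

From N(t) = N₀·e^(rt): e^(r·24) = 11800/534 = 22.097.
r·24 = ln(22.097) = 3.0955, so r = 3.0955/24 = 0.12898.

0.129 per year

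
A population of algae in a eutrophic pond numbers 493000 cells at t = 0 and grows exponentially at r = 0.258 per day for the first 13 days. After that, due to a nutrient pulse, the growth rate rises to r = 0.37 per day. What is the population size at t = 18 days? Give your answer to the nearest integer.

89725400 cells

Phase 1: N(13) = 493000·e^(0.258×13) = 493000·e^3.354 = 1.410817×10^7.
Phase 2 runs for 18 − 13 = 5 days at r = 0.37.
N(18) = 1.410817×10^7·e^(0.37×5) = 1.410817×10^7·e^1.85 = 8.97254×10^7.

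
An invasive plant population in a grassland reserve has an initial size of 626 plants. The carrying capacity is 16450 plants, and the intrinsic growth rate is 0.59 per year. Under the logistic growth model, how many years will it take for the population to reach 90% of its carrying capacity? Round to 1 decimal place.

A = (K − N₀)/N₀ = (16450 − 626)/626 = 25.278.
Solve 16450/(1 + 25.278·e^(−0.59t)) = 14805: 1 + 25.278·e^(−0.59t) = 1.1111, so e^(−0.59t) = 0.00439557.
−0.59·t = ln(0.00439557) = -5.4272, so t = 5.4272/0.59 = 9.1986.

9.2 years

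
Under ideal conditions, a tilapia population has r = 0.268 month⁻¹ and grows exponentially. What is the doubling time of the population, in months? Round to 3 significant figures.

Doubling time t_d = ln(2)/r = 0.6931/0.268 = 2.5864.

2.59 months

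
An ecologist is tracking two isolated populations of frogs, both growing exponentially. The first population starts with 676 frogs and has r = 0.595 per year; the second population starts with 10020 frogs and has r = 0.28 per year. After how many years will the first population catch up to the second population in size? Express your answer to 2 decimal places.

Set 676·e^(0.595t) = 10020·e^(0.28t).
e^((0.595 − 0.28)t) = 10020/676 → e^(0.315·t) = 14.822.
0.315·t = ln(14.822) = 2.6961, so t = 2.6961/0.315 = 8.5592.

8.56 years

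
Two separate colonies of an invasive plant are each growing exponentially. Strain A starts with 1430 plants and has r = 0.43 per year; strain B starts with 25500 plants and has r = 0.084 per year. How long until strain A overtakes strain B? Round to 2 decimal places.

8.33 years

Set 1430·e^(0.43t) = 25500·e^(0.084t).
e^((0.43 − 0.084)t) = 25500/1430 → e^(0.346·t) = 17.832.
0.346·t = ln(17.832) = 2.881, so t = 2.881/0.346 = 8.3266.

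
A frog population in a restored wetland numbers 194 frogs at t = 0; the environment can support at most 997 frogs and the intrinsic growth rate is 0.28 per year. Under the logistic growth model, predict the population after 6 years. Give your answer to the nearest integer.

A = (K − N₀)/N₀ = (997 − 194)/194 = 4.1392.
N(t) = K/(1 + A·e^(−rt)) = 997/(1 + 4.1392×e^(−0.28×6)).
e^(−1.68) = 0.18637; denominator = 1 + 4.1392×0.18637 = 1.7714.
N = 997/1.7714 = 562.821.

563 frogs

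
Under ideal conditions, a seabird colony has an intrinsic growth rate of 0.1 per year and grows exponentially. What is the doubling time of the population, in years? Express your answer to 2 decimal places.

6.93 years

Doubling time t_d = ln(2)/r = 0.6931/0.1 = 6.9315.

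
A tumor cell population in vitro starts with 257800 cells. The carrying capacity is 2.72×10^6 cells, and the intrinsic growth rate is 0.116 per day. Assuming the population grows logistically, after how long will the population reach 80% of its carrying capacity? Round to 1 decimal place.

31.4 days

A = (K − N₀)/N₀ = (2.72×10^6 − 257800)/257800 = 9.5508.
Solve 2.72×10^6/(1 + 9.5508·e^(−0.116t)) = 2.176×10^6: 1 + 9.5508·e^(−0.116t) = 1.25, so e^(−0.116t) = 0.0261758.
−0.116·t = ln(0.0261758) = -3.6429, so t = 3.6429/0.116 = 31.404.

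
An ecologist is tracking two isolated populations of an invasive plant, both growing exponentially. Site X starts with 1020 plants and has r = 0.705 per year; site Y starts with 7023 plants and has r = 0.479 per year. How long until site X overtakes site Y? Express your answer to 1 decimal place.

8.5 years

Set 1020·e^(0.705t) = 7023·e^(0.479t).
e^((0.705 − 0.479)t) = 7023/1020 → e^(0.226·t) = 6.8853.
0.226·t = ln(6.8853) = 1.9294, so t = 1.9294/0.226 = 8.5371.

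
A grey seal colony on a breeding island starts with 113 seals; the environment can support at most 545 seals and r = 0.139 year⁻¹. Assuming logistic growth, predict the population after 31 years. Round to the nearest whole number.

A = (K − N₀)/N₀ = (545 − 113)/113 = 3.823.
N(t) = K/(1 + A·e^(−rt)) = 545/(1 + 3.823×e^(−0.139×31)).
e^(−4.309) = 0.013447; denominator = 1 + 3.823×0.013447 = 1.0514.
N = 545/1.0514 = 518.353.

518 seals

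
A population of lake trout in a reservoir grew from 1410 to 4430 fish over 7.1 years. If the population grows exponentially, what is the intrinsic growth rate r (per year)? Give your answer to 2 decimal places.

From N(t) = N₀·e^(rt): e^(r·7.1) = 4430/1410 = 3.1418.
r·7.1 = ln(3.1418) = 1.1448, so r = 1.1448/7.1 = 0.16124.

0.16 per year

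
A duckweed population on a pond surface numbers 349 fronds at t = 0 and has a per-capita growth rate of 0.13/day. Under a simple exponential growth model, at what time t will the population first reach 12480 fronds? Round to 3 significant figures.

Set N₀·e^(rt) = 12480: e^(0.13·t) = 12480/349 = 35.759.
0.13·t = ln(35.759) = 3.5768, so t = 3.5768/0.13 = 27.514.

27.5 days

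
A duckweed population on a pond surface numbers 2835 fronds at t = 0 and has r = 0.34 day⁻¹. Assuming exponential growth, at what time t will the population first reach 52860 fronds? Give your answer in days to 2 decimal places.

Set N₀·e^(rt) = 52860: e^(0.34·t) = 52860/2835 = 18.646.
0.34·t = ln(18.646) = 2.9256, so t = 2.9256/0.34 = 8.6047.

8.60 days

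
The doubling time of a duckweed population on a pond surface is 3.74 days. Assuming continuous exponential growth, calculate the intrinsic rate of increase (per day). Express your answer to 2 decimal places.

0.19 per day

r = ln(2)/t_d = 0.6931/3.74 = 0.18533.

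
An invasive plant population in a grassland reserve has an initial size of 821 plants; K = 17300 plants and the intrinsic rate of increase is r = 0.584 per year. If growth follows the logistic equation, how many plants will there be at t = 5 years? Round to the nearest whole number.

8307 plants

A = (K − N₀)/N₀ = (17300 − 821)/821 = 20.072.
N(t) = K/(1 + A·e^(−rt)) = 17300/(1 + 20.072×e^(−0.584×5)).
e^(−2.92) = 0.053934; denominator = 1 + 20.072×0.053934 = 2.0825.
N = 17300/2.0825 = 8307.13.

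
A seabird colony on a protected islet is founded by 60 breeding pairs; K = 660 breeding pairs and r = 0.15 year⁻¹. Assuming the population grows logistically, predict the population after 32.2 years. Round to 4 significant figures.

A = (K − N₀)/N₀ = (660 − 60)/60 = 10.
N(t) = K/(1 + A·e^(−rt)) = 660/(1 + 10×e^(−0.15×32.2)).
e^(−4.83) = 0.0079865; denominator = 1 + 10×0.0079865 = 1.0799.
N = 660/1.0799 = 611.187.

611.2 breeding pairs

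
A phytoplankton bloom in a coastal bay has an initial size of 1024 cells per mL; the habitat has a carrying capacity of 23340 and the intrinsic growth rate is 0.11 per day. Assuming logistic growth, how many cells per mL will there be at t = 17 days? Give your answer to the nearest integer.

5355 cells per mL

A = (K − N₀)/N₀ = (23340 − 1024)/1024 = 21.793.
N(t) = K/(1 + A·e^(−rt)) = 23340/(1 + 21.793×e^(−0.11×17)).
e^(−1.87) = 0.15412; denominator = 1 + 21.793×0.15412 = 4.3588.
N = 23340/4.3588 = 5354.67.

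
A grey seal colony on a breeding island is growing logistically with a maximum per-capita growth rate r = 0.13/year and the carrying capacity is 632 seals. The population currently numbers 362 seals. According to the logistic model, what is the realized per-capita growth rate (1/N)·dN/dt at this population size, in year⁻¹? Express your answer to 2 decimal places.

0.06 per year

(1/N)·dN/dt = r(1 − N/K) = 0.13 × (1 − 362/632).
= 0.13 × 0.42722 = 0.055538.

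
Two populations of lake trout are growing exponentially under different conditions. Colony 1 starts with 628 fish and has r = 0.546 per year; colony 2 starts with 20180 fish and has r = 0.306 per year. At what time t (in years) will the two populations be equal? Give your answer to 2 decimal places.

14.46 years

Set 628·e^(0.546t) = 20180·e^(0.306t).
e^((0.546 − 0.306)t) = 20180/628 → e^(0.24·t) = 32.134.
0.24·t = ln(32.134) = 3.4699, so t = 3.4699/0.24 = 14.458.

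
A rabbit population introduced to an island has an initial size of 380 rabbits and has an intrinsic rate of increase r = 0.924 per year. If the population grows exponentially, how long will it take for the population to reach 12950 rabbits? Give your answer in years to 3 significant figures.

3.82 years

Set N₀·e^(rt) = 12950: e^(0.924·t) = 12950/380 = 34.079.
0.924·t = ln(34.079) = 3.5287, so t = 3.5287/0.924 = 3.8189.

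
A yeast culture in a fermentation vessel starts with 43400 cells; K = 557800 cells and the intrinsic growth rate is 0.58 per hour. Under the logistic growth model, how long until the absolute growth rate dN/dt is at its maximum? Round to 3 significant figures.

4.26 hours

Logistic growth is fastest at N = K/2 = 278900.
A = (K − N₀)/N₀ = 11.853. Set K/(1 + A·e^(−rt)) = K/2 → A·e^(−rt) = 1.
e^(−0.58t) = 1/11.853 = 0.0843701, so t = ln(11.853)/0.58 = 2.4725/0.58 = 4.263.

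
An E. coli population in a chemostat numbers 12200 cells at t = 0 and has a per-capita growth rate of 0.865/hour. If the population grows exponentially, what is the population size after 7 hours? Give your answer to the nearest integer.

N(t) = N₀·e^(rt) = 12200 × e^(0.865×7) = 12200 × e^6.055.
e^6.055 ≈ 426.24, so N ≈ 12200 × 426.24 = 5.200115×10^6.

5200115 cells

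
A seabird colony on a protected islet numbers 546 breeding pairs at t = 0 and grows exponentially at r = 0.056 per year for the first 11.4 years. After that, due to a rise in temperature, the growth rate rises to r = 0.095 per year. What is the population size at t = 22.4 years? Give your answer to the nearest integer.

2940 breeding pairs

Phase 1: N(11.4) = 546·e^(0.056×11.4) = 546·e^0.6384 = 1033.82.
Phase 2 runs for 22.4 − 11.4 = 11 years at r = 0.095.
N(22.4) = 1033.82·e^(0.095×11) = 1033.82·e^1.045 = 2939.57.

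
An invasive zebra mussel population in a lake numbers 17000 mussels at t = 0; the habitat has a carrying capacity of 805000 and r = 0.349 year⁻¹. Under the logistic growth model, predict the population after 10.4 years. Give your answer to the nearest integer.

361052 mussels

A = (K − N₀)/N₀ = (805000 − 17000)/17000 = 46.353.
N(t) = K/(1 + A·e^(−rt)) = 805000/(1 + 46.353×e^(−0.349×10.4)).
e^(−3.63) = 0.026527; denominator = 1 + 46.353×0.026527 = 2.2296.
N = 805000/2.2296 = 361052.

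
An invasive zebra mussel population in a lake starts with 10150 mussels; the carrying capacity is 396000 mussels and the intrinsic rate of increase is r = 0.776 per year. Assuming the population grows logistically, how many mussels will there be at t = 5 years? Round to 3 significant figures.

A = (K − N₀)/N₀ = (396000 − 10150)/10150 = 38.015.
N(t) = K/(1 + A·e^(−rt)) = 396000/(1 + 38.015×e^(−0.776×5)).
e^(−3.88) = 0.020651; denominator = 1 + 38.015×0.020651 = 1.785.
N = 396000/1.785 = 221844.

222000 mussels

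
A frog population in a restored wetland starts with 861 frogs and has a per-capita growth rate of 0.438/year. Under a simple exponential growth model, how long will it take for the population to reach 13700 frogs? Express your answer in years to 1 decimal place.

6.3 years

Set N₀·e^(rt) = 13700: e^(0.438·t) = 13700/861 = 15.912.
0.438·t = ln(15.912) = 2.7671, so t = 2.7671/0.438 = 6.3175.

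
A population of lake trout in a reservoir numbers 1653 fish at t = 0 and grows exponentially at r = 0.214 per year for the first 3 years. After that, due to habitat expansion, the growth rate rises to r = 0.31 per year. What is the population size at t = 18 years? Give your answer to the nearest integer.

328518 fish

Phase 1: N(3) = 1653·e^(0.214×3) = 1653·e^0.642 = 3141.16.
Phase 2 runs for 18 − 3 = 15 years at r = 0.31.
N(18) = 3141.16·e^(0.31×15) = 3141.16·e^4.65 = 328518.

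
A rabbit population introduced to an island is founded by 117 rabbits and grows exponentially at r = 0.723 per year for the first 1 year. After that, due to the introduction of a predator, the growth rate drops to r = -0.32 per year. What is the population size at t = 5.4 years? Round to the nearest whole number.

59 rabbits

Phase 1: N(1) = 117·e^(0.723×1) = 117·e^0.723 = 241.091.
Phase 2 runs for 5.4 − 1 = 4.4 years at r = -0.32.
N(5.4) = 241.091·e^(-0.32×4.4) = 241.091·e^-1.408 = 58.9786.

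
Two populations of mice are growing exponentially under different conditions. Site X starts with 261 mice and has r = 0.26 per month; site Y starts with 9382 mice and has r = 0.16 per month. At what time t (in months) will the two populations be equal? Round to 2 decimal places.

Set 261·e^(0.26t) = 9382·e^(0.16t).
e^((0.26 − 0.16)t) = 9382/261 → e^(0.1·t) = 35.946.
0.1·t = ln(35.946) = 3.582, so t = 3.582/0.1 = 35.82.

35.82 months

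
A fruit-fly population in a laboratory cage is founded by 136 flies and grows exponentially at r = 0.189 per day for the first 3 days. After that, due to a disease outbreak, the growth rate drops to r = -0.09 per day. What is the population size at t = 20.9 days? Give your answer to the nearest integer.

48 flies

Phase 1: N(3) = 136·e^(0.189×3) = 136·e^0.567 = 239.764.
Phase 2 runs for 20.9 − 3 = 17.9 days at r = -0.09.
N(20.9) = 239.764·e^(-0.09×17.9) = 239.764·e^-1.611 = 47.8779.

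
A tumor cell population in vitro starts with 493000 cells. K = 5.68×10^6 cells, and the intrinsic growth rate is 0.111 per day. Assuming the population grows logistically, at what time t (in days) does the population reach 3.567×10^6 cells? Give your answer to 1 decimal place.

25.9 days

A = (K − N₀)/N₀ = (5.68×10^6 − 493000)/493000 = 10.521.
Solve 5.68×10^6/(1 + 10.521·e^(−0.111t)) = 3.567×10^6: 1 + 10.521·e^(−0.111t) = 1.5924, so e^(−0.111t) = 0.0563024.
−0.111·t = ln(0.0563024) = -2.877, so t = 2.877/0.111 = 25.919.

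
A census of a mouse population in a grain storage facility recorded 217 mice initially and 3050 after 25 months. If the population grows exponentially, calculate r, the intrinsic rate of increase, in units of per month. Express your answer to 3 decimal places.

0.106 per month

From N(t) = N₀·e^(rt): e^(r·25) = 3050/217 = 14.055.
r·25 = ln(14.055) = 2.643, so r = 2.643/25 = 0.10572.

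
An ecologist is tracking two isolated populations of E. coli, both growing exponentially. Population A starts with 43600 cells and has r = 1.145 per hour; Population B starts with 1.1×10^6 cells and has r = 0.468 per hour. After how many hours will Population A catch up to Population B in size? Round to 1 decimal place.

Set 43600·e^(1.145t) = 1.1×10^6·e^(0.468t).
e^((1.145 − 0.468)t) = 1.1×10^6/43600 → e^(0.677·t) = 25.229.
0.677·t = ln(25.229) = 3.228, so t = 3.228/0.677 = 4.7681.

4.8 hours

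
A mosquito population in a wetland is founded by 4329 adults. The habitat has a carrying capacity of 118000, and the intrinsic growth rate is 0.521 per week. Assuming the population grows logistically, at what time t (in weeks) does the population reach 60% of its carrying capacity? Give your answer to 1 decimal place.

A = (K − N₀)/N₀ = (118000 − 4329)/4329 = 26.258.
Solve 118000/(1 + 26.258·e^(−0.521t)) = 70800: 1 + 26.258·e^(−0.521t) = 1.6667, so e^(−0.521t) = 0.0253891.
−0.521·t = ln(0.0253891) = -3.6734, so t = 3.6734/0.521 = 7.0507.

7.1 weeks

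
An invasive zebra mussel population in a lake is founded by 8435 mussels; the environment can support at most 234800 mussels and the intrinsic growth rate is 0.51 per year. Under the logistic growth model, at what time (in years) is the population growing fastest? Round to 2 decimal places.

Logistic growth is fastest at N = K/2 = 117400.
A = (K − N₀)/N₀ = 26.836. Set K/(1 + A·e^(−rt)) = K/2 → A·e^(−rt) = 1.
e^(−0.51t) = 1/26.836 = 0.0372628, so t = ln(26.836)/0.51 = 3.2898/0.51 = 6.4505.

6.45 years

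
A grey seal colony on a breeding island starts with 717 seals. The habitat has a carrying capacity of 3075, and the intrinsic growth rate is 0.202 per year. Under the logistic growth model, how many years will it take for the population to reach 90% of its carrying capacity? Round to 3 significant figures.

A = (K − N₀)/N₀ = (3075 − 717)/717 = 3.2887.
Solve 3075/(1 + 3.2887·e^(−0.202t)) = 2767.5: 1 + 3.2887·e^(−0.202t) = 1.1111, so e^(−0.202t) = 0.0337857.
−0.202·t = ln(0.0337857) = -3.3877, so t = 3.3877/0.202 = 16.771.

16.8 years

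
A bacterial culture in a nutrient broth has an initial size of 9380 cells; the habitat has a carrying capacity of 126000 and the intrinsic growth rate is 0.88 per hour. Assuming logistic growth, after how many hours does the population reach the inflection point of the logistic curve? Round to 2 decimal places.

2.86 hours

Logistic growth is fastest at N = K/2 = 63000.
A = (K − N₀)/N₀ = 12.433. Set K/(1 + A·e^(−rt)) = K/2 → A·e^(−rt) = 1.
e^(−0.88t) = 1/12.433 = 0.0804322, so t = ln(12.433)/0.88 = 2.5203/0.88 = 2.864.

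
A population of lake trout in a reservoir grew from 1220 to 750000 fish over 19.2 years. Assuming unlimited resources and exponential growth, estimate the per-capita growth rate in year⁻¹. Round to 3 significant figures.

0.334 per year

From N(t) = N₀·e^(rt): e^(r·19.2) = 750000/1220 = 614.75.
r·19.2 = ln(614.75) = 6.4212, so r = 6.4212/19.2 = 0.33444.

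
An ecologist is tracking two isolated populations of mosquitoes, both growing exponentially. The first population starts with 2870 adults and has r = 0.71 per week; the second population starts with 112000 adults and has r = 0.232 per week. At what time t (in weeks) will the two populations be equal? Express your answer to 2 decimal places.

Set 2870·e^(0.71t) = 112000·e^(0.232t).
e^((0.71 − 0.232)t) = 112000/2870 → e^(0.478·t) = 39.024.
0.478·t = ln(39.024) = 3.6642, so t = 3.6642/0.478 = 7.6657.

7.67 weeks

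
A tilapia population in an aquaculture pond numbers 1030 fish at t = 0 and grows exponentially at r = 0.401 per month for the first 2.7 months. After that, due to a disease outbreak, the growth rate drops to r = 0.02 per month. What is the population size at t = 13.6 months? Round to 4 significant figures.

Phase 1: N(2.7) = 1030·e^(0.401×2.7) = 1030·e^1.083 = 3041.22.
Phase 2 runs for 13.6 − 2.7 = 10.9 months at r = 0.02.
N(13.6) = 3041.22·e^(0.02×10.9) = 3041.22·e^0.218 = 3782.02.

3782 fish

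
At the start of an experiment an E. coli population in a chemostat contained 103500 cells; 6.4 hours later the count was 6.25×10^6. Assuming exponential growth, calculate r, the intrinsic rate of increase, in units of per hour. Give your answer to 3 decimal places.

From N(t) = N₀·e^(rt): e^(r·6.4) = 6.25×10^6/103500 = 60.386.
r·6.4 = ln(60.386) = 4.1008, so r = 4.1008/6.4 = 0.64074.

0.641 per hour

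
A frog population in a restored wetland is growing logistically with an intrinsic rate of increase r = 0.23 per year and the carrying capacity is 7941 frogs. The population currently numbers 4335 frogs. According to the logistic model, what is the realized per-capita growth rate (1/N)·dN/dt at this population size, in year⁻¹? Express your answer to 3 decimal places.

0.104 per year

(1/N)·dN/dt = r(1 − N/K) = 0.23 × (1 − 4335/7941).
= 0.23 × 0.4541 = 0.10444.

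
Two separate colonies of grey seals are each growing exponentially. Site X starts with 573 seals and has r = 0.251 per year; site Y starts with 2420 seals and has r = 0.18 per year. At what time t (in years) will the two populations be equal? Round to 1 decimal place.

20.3 years

Set 573·e^(0.251t) = 2420·e^(0.18t).
e^((0.251 − 0.18)t) = 2420/573 → e^(0.071·t) = 4.2234.
0.071·t = ln(4.2234) = 1.4406, so t = 1.4406/0.071 = 20.291.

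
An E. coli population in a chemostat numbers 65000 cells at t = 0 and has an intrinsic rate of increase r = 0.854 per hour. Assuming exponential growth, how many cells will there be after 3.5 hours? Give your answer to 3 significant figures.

N(t) = N₀·e^(rt) = 65000 × e^(0.854×3.5) = 65000 × e^2.989.
e^2.989 ≈ 19.866, so N ≈ 65000 × 19.866 = 1.291277×10^6.

1290000 cells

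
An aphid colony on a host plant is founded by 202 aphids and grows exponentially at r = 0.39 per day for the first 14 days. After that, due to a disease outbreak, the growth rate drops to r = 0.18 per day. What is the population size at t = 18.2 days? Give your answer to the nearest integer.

101141 aphids

Phase 1: N(14) = 202·e^(0.39×14) = 202·e^5.46 = 47489.7.
Phase 2 runs for 18.2 − 14 = 4.2 days at r = 0.18.
N(18.2) = 47489.7·e^(0.18×4.2) = 47489.7·e^0.756 = 101141.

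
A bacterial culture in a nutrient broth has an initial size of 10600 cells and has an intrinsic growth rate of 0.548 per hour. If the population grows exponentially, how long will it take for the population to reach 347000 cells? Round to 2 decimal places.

Set N₀·e^(rt) = 347000: e^(0.548·t) = 347000/10600 = 32.736.
0.548·t = ln(32.736) = 3.4885, so t = 3.4885/0.548 = 6.3658.

6.37 hours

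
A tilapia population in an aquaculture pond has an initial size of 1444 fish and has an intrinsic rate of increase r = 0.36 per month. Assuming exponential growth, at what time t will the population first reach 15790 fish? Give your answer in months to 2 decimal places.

Set N₀·e^(rt) = 15790: e^(0.36·t) = 15790/1444 = 10.935.
0.36·t = ln(10.935) = 2.392, so t = 2.392/0.36 = 6.6443.

6.64 months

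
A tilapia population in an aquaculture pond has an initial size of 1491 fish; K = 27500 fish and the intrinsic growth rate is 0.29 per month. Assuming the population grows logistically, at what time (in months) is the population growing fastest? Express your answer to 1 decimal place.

Logistic growth is fastest at N = K/2 = 13750.
A = (K − N₀)/N₀ = 17.444. Set K/(1 + A·e^(−rt)) = K/2 → A·e^(−rt) = 1.
e^(−0.29t) = 1/17.444 = 0.0573263, so t = ln(17.444)/0.29 = 2.859/0.29 = 9.8586.

9.9 months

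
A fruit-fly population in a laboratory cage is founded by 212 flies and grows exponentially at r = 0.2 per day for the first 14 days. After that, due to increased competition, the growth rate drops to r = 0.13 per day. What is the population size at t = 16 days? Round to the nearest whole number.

Phase 1: N(14) = 212·e^(0.2×14) = 212·e^2.8 = 3486.27.
Phase 2 runs for 16 − 14 = 2 days at r = 0.13.
N(16) = 3486.27·e^(0.13×2) = 3486.27·e^0.26 = 4521.44.

4521 flies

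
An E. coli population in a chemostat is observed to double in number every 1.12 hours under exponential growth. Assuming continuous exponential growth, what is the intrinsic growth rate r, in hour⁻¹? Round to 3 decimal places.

0.619 per hour

r = ln(2)/t_d = 0.6931/1.12 = 0.61888.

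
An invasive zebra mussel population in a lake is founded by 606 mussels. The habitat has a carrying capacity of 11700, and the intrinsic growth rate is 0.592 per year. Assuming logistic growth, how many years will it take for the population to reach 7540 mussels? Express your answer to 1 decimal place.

A = (K − N₀)/N₀ = (11700 − 606)/606 = 18.307.
Solve 11700/(1 + 18.307·e^(−0.592t)) = 7540: 1 + 18.307·e^(−0.592t) = 1.5517, so e^(−0.592t) = 0.0301374.
−0.592·t = ln(0.0301374) = -3.502, so t = 3.502/0.592 = 5.9155.

5.9 years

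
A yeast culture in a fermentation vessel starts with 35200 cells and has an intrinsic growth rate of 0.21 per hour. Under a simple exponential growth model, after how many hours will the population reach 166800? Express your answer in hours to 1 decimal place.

Set N₀·e^(rt) = 166800: e^(0.21·t) = 166800/35200 = 4.7386.
0.21·t = ln(4.7386) = 1.5557, so t = 1.5557/0.21 = 7.4083.

7.4 hours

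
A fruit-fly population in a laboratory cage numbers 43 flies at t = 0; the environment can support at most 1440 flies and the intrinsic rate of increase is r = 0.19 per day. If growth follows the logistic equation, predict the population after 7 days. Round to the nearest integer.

150 flies

A = (K − N₀)/N₀ = (1440 − 43)/43 = 32.488.
N(t) = K/(1 + A·e^(−rt)) = 1440/(1 + 32.488×e^(−0.19×7)).
e^(−1.33) = 0.26448; denominator = 1 + 32.488×0.26448 = 9.5924.
N = 1440/9.5924 = 150.118.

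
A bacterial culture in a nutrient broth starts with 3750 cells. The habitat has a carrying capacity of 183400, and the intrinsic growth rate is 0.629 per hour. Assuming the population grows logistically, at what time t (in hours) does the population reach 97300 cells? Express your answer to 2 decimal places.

A = (K − N₀)/N₀ = (183400 − 3750)/3750 = 47.907.
Solve 183400/(1 + 47.907·e^(−0.629t)) = 97300: 1 + 47.907·e^(−0.629t) = 1.8849, so e^(−0.629t) = 0.0184712.
−0.629·t = ln(0.0184712) = -3.9915, so t = 3.9915/0.629 = 6.3459.

6.35 hours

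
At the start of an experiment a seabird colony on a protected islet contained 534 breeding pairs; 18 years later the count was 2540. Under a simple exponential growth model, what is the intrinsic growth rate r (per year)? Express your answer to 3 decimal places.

0.087 per year

From N(t) = N₀·e^(rt): e^(r·18) = 2540/534 = 4.7566.
r·18 = ln(4.7566) = 1.5595, so r = 1.5595/18 = 0.08664.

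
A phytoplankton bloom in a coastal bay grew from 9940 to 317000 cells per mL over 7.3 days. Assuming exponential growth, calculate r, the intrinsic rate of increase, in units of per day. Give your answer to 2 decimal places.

From N(t) = N₀·e^(rt): e^(r·7.3) = 317000/9940 = 31.891.
r·7.3 = ln(31.891) = 3.4623, so r = 3.4623/7.3 = 0.47429.

0.47 per day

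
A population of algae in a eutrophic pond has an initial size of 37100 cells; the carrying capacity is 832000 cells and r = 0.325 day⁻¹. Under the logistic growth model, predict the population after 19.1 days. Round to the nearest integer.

797579 cells

A = (K − N₀)/N₀ = (832000 − 37100)/37100 = 21.426.
N(t) = K/(1 + A·e^(−rt)) = 832000/(1 + 21.426×e^(−0.325×19.1)).
e^(−6.208) = 0.0020143; denominator = 1 + 21.426×0.0020143 = 1.0432.
N = 832000/1.0432 = 797579.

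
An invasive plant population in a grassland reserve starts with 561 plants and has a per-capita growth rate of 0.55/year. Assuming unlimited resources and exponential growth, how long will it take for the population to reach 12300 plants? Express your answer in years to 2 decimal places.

5.61 years

Set N₀·e^(rt) = 12300: e^(0.55·t) = 12300/561 = 21.925.
0.55·t = ln(21.925) = 3.0876, so t = 3.0876/0.55 = 5.6139.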